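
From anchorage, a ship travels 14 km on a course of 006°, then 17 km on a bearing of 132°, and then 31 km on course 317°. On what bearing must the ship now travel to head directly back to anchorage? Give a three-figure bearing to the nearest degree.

164°

Leg 1 (006°, 14 km): east 14 sin 6° = 1.46, north 14 cos 6° = 13.92
Leg 2 (132°, 17 km): east 17 sin 132° = 12.63, north 17 cos 132° = -11.38
Leg 3 (317°, 31 km): east 31 sin 317° = -21.14, north 31 cos 317° = 22.67
Net displacement: -7.05 east, 25.22 north. Direction back to start is (7.05, -25.22): bearing = atan2(7.05, -25.22) mod 360° = 164.39° ≈ 164°.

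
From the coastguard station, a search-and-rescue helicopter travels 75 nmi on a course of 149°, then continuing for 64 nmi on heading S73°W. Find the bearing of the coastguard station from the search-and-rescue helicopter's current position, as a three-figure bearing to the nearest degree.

Leg 1 (149°, 75 nmi): east 75 sin 149° = 38.63, north 75 cos 149° = -64.29
Leg 2 (S73°W, 64 nmi): east 64 sin 253° = -61.20, north 64 cos 253° = -18.71
Net displacement: -22.58 east, -83.00 north. Direction back to start is (22.58, 83.00): bearing = atan2(22.58, 83.00) mod 360° = 15.22° ≈ 015°.

015°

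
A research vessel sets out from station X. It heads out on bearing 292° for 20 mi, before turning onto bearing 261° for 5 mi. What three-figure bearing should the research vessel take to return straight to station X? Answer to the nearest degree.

106°

Leg 1 (292°, 20 mi): east 20 sin 292° = -18.54, north 20 cos 292° = 7.49
Leg 2 (261°, 5 mi): east 5 sin 261° = -4.94, north 5 cos 261° = -0.78
Net displacement: -23.48 east, 6.71 north. Direction back to start is (23.48, -6.71): bearing = atan2(23.48, -6.71) mod 360° = 105.95° ≈ 106°.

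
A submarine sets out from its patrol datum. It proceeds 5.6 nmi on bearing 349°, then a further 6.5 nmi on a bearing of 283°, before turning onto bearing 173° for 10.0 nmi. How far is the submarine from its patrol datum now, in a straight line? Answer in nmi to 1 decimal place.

Leg 1 (349°, 5.6 nmi): east 5.6 sin 349° = -1.07, north 5.6 cos 349° = 5.50
Leg 2 (283°, 6.5 nmi): east 6.5 sin 283° = -6.33, north 6.5 cos 283° = 1.46
Leg 3 (173°, 10.0 nmi): east 10.0 sin 173° = 1.22, north 10.0 cos 173° = -9.93
Net: -6.18 east, -2.97 north. Distance = √((-6.18)² + (-2.97)²) = 6.858 nmi.

6.9 nmi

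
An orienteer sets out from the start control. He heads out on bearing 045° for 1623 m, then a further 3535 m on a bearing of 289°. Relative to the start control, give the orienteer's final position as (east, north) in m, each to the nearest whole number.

Leg 1 (045°, 1623 m): east 1623 sin 45° = 1147.63, north 1623 cos 45° = 1147.63
Leg 2 (289°, 3535 m): east 3535 sin 289° = -3342.41, north 3535 cos 289° = 1150.88
Summing: -2194.77 m east, 2298.52 m north → (-2195, 2299).

(-2195, 2299)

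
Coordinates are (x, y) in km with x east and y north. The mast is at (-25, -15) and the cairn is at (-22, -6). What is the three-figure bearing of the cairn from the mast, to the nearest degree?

018°

Δeast = -22 − -25 = 3.00; Δnorth = -6 − -15 = 9.00.
Bearing = atan2(Δeast, Δnorth) mod 360° = 18.43° ≈ 018°.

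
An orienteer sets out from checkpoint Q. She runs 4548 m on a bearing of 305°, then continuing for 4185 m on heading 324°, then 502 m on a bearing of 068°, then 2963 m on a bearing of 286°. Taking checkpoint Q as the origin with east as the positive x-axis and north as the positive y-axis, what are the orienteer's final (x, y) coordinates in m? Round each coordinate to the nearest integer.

(-8568, 6999)

Leg 1 (305°, 4548 m): east 4548 sin 305° = -3725.50, north 4548 cos 305° = 2608.63
Leg 2 (324°, 4185 m): east 4185 sin 324° = -2459.88, north 4185 cos 324° = 3385.74
Leg 3 (068°, 502 m): east 502 sin 68° = 465.45, north 502 cos 68° = 188.05
Leg 4 (286°, 2963 m): east 2963 sin 286° = -2848.22, north 2963 cos 286° = 816.71
Summing: -8568.16 m east, 6999.13 m north → (-8568, 6999).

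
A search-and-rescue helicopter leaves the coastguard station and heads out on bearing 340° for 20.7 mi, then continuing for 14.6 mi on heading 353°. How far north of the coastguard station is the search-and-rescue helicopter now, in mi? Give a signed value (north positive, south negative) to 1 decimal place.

33.9 mi

Leg 1 (340°, 20.7 mi): east 20.7 sin 340° = -7.08, north 20.7 cos 340° = 19.45
Leg 2 (353°, 14.6 mi): east 14.6 sin 353° = -1.78, north 14.6 cos 353° = 14.49
Net north component: 33.94 mi.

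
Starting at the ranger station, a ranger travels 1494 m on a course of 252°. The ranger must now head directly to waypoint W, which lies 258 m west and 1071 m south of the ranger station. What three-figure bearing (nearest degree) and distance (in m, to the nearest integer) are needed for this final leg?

Leg 1 (252°, 1494 m): east 1494 sin 252° = -1420.88, north 1494 cos 252° = -461.67
Current position: (-1420.88, -461.67). Target: (-258, -1071). Remaining: Δeast = 1162.88, Δnorth = -609.33.
Bearing = atan2(1162.88, -609.33) mod 360° = 117.65°; distance = √((1162.88)² + (-609.33)²) = 1312.847 m.

118°, 1313 m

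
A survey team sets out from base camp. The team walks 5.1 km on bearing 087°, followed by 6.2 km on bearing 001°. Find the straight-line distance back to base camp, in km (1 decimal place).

Leg 1 (087°, 5.1 km): east 5.1 sin 87° = 5.09, north 5.1 cos 87° = 0.27
Leg 2 (001°, 6.2 km): east 6.2 sin 1° = 0.11, north 6.2 cos 1° = 6.20
Net: 5.20 east, 6.47 north. Distance = √((5.20)² + (6.47)²) = 8.298 km.

8.3 km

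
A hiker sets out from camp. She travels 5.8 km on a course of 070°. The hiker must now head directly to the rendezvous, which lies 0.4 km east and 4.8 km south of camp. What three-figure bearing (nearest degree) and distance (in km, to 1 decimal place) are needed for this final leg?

Leg 1 (070°, 5.8 km): east 5.8 sin 70° = 5.45, north 5.8 cos 70° = 1.98
Current position: (5.45, 1.98). Target: (0.4, -4.8). Remaining: Δeast = -5.05, Δnorth = -6.78.
Bearing = atan2(-5.05, -6.78) mod 360° = 216.67°; distance = √((-5.05)² + (-6.78)²) = 8.457 km.

217°, 8.5 km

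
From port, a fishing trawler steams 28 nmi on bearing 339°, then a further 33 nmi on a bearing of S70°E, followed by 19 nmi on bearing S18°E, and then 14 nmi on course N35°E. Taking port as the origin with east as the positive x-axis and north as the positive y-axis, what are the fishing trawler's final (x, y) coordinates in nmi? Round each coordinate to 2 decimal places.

Leg 1 (339°, 28 nmi): east 28 sin 339° = -10.03, north 28 cos 339° = 26.14
Leg 2 (S70°E, 33 nmi): east 33 sin 110° = 31.01, north 33 cos 110° = -11.29
Leg 3 (S18°E, 19 nmi): east 19 sin 162° = 5.87, north 19 cos 162° = -18.07
Leg 4 (N35°E, 14 nmi): east 14 sin 35° = 8.03, north 14 cos 35° = 11.47
Summing: 34.88 nmi east, 8.25 nmi north → (34.88, 8.25).

(34.88, 8.25)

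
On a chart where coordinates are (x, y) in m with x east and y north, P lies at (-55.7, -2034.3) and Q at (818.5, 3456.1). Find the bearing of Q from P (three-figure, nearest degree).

Δeast = 818.5 − -55.7 = 874.20; Δnorth = 3456.1 − -2034.3 = 5490.40.
Bearing = atan2(Δeast, Δnorth) mod 360° = 9.05° ≈ 009°.

009°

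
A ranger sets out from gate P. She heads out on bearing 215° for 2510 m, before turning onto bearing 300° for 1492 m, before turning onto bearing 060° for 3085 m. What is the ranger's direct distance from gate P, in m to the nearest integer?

240 m

Leg 1 (215°, 2510 m): east 2510 sin 215° = -1439.68, north 2510 cos 215° = -2056.07
Leg 2 (300°, 1492 m): east 1492 sin 300° = -1292.11, north 1492 cos 300° = 746.00
Leg 3 (060°, 3085 m): east 3085 sin 60° = 2671.69, north 3085 cos 60° = 1542.50
Net: -60.10 east, 232.43 north. Distance = √((-60.10)² + (232.43)²) = 240.072 m.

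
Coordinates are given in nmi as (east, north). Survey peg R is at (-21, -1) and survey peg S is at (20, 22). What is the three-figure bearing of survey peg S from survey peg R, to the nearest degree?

061°

Δeast = 20 − -21 = 41.00; Δnorth = 22 − -1 = 23.00.
Bearing = atan2(Δeast, Δnorth) mod 360° = 60.71° ≈ 061°.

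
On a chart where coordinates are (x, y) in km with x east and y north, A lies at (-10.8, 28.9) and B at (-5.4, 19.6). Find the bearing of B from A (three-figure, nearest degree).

150°

Δeast = -5.4 − -10.8 = 5.40; Δnorth = 19.6 − 28.9 = -9.30.
Bearing = atan2(Δeast, Δnorth) mod 360° = 149.86° ≈ 150°.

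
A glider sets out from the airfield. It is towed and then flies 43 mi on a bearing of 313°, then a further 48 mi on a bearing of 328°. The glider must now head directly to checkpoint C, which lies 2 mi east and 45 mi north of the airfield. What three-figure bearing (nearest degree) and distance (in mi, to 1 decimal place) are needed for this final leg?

113°, 64.0 mi

Leg 1 (313°, 43 mi): east 43 sin 313° = -31.45, north 43 cos 313° = 29.33
Leg 2 (328°, 48 mi): east 48 sin 328° = -25.44, north 48 cos 328° = 40.71
Current position: (-56.88, 70.03). Target: (2, 45). Remaining: Δeast = 58.88, Δnorth = -25.03.
Bearing = atan2(58.88, -25.03) mod 360° = 113.03°; distance = √((58.88)² + (-25.03)²) = 63.984 mi.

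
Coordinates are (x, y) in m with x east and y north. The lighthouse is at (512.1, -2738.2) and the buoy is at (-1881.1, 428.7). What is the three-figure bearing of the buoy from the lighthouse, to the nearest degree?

323°

Δeast = -1881.1 − 512.1 = -2393.20; Δnorth = 428.7 − -2738.2 = 3166.90.
Bearing = atan2(Δeast, Δnorth) mod 360° = 322.92° ≈ 323°.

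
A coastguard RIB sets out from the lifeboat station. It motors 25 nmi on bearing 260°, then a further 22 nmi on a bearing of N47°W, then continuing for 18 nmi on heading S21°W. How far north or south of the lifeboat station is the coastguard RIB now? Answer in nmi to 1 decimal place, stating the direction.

Leg 1 (260°, 25 nmi): east 25 sin 260° = -24.62, north 25 cos 260° = -4.34
Leg 2 (N47°W, 22 nmi): east 22 sin 313° = -16.09, north 22 cos 313° = 15.00
Leg 3 (S21°W, 18 nmi): east 18 sin 201° = -6.45, north 18 cos 201° = -16.80
Net north component: -6.14 nmi.

6.1 nmi south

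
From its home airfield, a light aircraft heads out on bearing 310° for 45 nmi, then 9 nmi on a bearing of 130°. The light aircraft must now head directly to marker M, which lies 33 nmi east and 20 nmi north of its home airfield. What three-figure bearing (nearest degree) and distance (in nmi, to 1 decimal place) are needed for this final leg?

093°, 60.7 nmi

Leg 1 (310°, 45 nmi): east 45 sin 310° = -34.47, north 45 cos 310° = 28.93
Leg 2 (130°, 9 nmi): east 9 sin 130° = 6.89, north 9 cos 130° = -5.79
Current position: (-27.58, 23.14). Target: (33, 20). Remaining: Δeast = 60.58, Δnorth = -3.14.
Bearing = atan2(60.58, -3.14) mod 360° = 92.97°; distance = √((60.58)² + (-3.14)²) = 60.659 nmi.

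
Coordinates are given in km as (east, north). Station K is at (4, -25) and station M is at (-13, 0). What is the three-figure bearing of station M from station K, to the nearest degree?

326°

Δeast = -13 − 4 = -17.00; Δnorth = 0 − -25 = 25.00.
Bearing = atan2(Δeast, Δnorth) mod 360° = 325.78° ≈ 326°.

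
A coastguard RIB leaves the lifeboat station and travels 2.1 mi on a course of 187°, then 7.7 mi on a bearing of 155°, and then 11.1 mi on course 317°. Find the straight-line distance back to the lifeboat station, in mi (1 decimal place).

4.7 mi

Leg 1 (187°, 2.1 mi): east 2.1 sin 187° = -0.26, north 2.1 cos 187° = -2.08
Leg 2 (155°, 7.7 mi): east 7.7 sin 155° = 3.25, north 7.7 cos 155° = -6.98
Leg 3 (317°, 11.1 mi): east 11.1 sin 317° = -7.57, north 11.1 cos 317° = 8.12
Net: -4.57 east, -0.94 north. Distance = √((-4.57)² + (-0.94)²) = 4.669 mi.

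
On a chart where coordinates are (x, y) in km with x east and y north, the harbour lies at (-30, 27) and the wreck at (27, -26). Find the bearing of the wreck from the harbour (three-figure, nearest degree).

Δeast = 27 − -30 = 57.00; Δnorth = -26 − 27 = -53.00.
Bearing = atan2(Δeast, Δnorth) mod 360° = 132.92° ≈ 133°.

133°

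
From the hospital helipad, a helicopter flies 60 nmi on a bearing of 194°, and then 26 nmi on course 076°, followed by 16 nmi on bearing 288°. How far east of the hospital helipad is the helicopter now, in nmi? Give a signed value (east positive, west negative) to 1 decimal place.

-4.5 nmi

Leg 1 (194°, 60 nmi): east 60 sin 194° = -14.52, north 60 cos 194° = -58.22
Leg 2 (076°, 26 nmi): east 26 sin 76° = 25.23, north 26 cos 76° = 6.29
Leg 3 (288°, 16 nmi): east 16 sin 288° = -15.22, north 16 cos 288° = 4.94
Net east component: -4.50 nmi.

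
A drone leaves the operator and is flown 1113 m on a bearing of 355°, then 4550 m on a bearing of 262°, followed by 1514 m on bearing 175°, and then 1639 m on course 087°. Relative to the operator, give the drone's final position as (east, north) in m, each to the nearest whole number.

(-2834, -947)

Leg 1 (355°, 1113 m): east 1113 sin 355° = -97.00, north 1113 cos 355° = 1108.76
Leg 2 (262°, 4550 m): east 4550 sin 262° = -4505.72, north 4550 cos 262° = -633.24
Leg 3 (175°, 1514 m): east 1514 sin 175° = 131.95, north 1514 cos 175° = -1508.24
Leg 4 (087°, 1639 m): east 1639 sin 87° = 1636.75, north 1639 cos 87° = 85.78
Summing: -2834.02 m east, -946.93 m north → (-2834, -947).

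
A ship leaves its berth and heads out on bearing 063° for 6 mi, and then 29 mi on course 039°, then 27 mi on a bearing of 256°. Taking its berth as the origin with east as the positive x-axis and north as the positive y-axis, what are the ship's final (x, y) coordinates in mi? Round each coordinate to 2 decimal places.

(-2.60, 18.73)

Leg 1 (063°, 6 mi): east 6 sin 63° = 5.35, north 6 cos 63° = 2.72
Leg 2 (039°, 29 mi): east 29 sin 39° = 18.25, north 29 cos 39° = 22.54
Leg 3 (256°, 27 mi): east 27 sin 256° = -26.20, north 27 cos 256° = -6.53
Summing: -2.60 mi east, 18.73 mi north → (-2.60, 18.73).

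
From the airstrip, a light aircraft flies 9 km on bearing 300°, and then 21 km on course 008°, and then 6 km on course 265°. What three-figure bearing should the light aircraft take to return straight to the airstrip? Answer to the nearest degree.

156°

Leg 1 (300°, 9 km): east 9 sin 300° = -7.79, north 9 cos 300° = 4.50
Leg 2 (008°, 21 km): east 21 sin 8° = 2.92, north 21 cos 8° = 20.80
Leg 3 (265°, 6 km): east 6 sin 265° = -5.98, north 6 cos 265° = -0.52
Net displacement: -10.85 east, 24.77 north. Direction back to start is (10.85, -24.77): bearing = atan2(10.85, -24.77) mod 360° = 156.35° ≈ 156°.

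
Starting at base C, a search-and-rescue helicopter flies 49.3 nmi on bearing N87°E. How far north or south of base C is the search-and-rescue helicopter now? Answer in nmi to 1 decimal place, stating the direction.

Leg 1 (N87°E, 49.3 nmi): east 49.3 sin 87° = 49.23, north 49.3 cos 87° = 2.58
Net north component: 2.58 nmi.

2.6 nmi north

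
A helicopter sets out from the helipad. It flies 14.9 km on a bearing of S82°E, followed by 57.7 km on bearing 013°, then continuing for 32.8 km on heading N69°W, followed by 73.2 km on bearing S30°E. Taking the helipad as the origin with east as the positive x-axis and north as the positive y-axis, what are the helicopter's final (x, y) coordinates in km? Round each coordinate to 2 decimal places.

Leg 1 (S82°E, 14.9 km): east 14.9 sin 98° = 14.75, north 14.9 cos 98° = -2.07
Leg 2 (013°, 57.7 km): east 57.7 sin 13° = 12.98, north 57.7 cos 13° = 56.22
Leg 3 (N69°W, 32.8 km): east 32.8 sin 291° = -30.62, north 32.8 cos 291° = 11.75
Leg 4 (S30°E, 73.2 km): east 73.2 sin 150° = 36.60, north 73.2 cos 150° = -63.39
Summing: 33.71 km east, 2.51 km north → (33.71, 2.51).

(33.71, 2.51)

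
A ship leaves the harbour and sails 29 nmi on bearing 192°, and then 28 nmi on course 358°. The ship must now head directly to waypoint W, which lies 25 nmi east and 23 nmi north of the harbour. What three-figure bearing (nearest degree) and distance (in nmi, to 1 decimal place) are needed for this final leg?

054°, 39.6 nmi

Leg 1 (192°, 29 nmi): east 29 sin 192° = -6.03, north 29 cos 192° = -28.37
Leg 2 (358°, 28 nmi): east 28 sin 358° = -0.98, north 28 cos 358° = 27.98
Current position: (-7.01, -0.38). Target: (25, 23). Remaining: Δeast = 32.01, Δnorth = 23.38.
Bearing = atan2(32.01, 23.38) mod 360° = 53.85°; distance = √((32.01)² + (23.38)²) = 39.638 nmi.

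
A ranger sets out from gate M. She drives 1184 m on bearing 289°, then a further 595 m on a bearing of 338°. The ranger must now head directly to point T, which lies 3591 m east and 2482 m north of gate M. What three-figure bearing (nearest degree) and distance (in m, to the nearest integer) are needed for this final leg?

073°, 5170 m

Leg 1 (289°, 1184 m): east 1184 sin 289° = -1119.49, north 1184 cos 289° = 385.47
Leg 2 (338°, 595 m): east 595 sin 338° = -222.89, north 595 cos 338° = 551.67
Current position: (-1342.38, 937.15). Target: (3591, 2482). Remaining: Δeast = 4933.38, Δnorth = 1544.85.
Bearing = atan2(4933.38, 1544.85) mod 360° = 72.61°; distance = √((4933.38)² + (1544.85)²) = 5169.609 m.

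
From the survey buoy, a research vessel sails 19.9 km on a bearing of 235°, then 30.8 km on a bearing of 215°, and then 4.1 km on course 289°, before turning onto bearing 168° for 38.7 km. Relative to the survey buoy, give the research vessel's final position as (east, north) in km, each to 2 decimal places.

(-29.80, -73.16)

Leg 1 (235°, 19.9 km): east 19.9 sin 235° = -16.30, north 19.9 cos 235° = -11.41
Leg 2 (215°, 30.8 km): east 30.8 sin 215° = -17.67, north 30.8 cos 215° = -25.23
Leg 3 (289°, 4.1 km): east 4.1 sin 289° = -3.88, north 4.1 cos 289° = 1.33
Leg 4 (168°, 38.7 km): east 38.7 sin 168° = 8.05, north 38.7 cos 168° = -37.85
Summing: -29.80 km east, -73.16 km north → (-29.80, -73.16).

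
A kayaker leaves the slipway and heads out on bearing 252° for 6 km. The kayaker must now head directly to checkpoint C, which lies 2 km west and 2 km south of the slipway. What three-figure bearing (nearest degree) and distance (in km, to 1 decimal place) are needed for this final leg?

Leg 1 (252°, 6 km): east 6 sin 252° = -5.71, north 6 cos 252° = -1.85
Current position: (-5.71, -1.85). Target: (-2, -2). Remaining: Δeast = 3.71, Δnorth = -0.15.
Bearing = atan2(3.71, -0.15) mod 360° = 92.25°; distance = √((3.71)² + (-0.15)²) = 3.709 km.

092°, 3.7 km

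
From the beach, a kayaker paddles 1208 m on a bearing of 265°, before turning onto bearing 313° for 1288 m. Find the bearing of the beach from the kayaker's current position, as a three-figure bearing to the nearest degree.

Leg 1 (265°, 1208 m): east 1208 sin 265° = -1203.40, north 1208 cos 265° = -105.28
Leg 2 (313°, 1288 m): east 1288 sin 313° = -941.98, north 1288 cos 313° = 878.41
Net displacement: -2145.39 east, 773.13 north. Direction back to start is (2145.39, -773.13): bearing = atan2(2145.39, -773.13) mod 360° = 109.82° ≈ 110°.

110°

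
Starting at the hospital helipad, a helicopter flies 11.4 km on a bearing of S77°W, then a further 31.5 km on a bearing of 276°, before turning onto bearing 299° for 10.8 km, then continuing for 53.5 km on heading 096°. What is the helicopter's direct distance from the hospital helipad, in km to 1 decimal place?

Leg 1 (S77°W, 11.4 km): east 11.4 sin 257° = -11.11, north 11.4 cos 257° = -2.56
Leg 2 (276°, 31.5 km): east 31.5 sin 276° = -31.33, north 31.5 cos 276° = 3.29
Leg 3 (299°, 10.8 km): east 10.8 sin 299° = -9.45, north 10.8 cos 299° = 5.24
Leg 4 (096°, 53.5 km): east 53.5 sin 96° = 53.21, north 53.5 cos 96° = -5.59
Net: 1.33 east, 0.37 north. Distance = √((1.33)² + (0.37)²) = 1.377 km.

1.4 km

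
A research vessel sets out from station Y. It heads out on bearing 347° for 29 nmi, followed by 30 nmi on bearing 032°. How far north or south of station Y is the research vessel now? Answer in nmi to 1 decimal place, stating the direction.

Leg 1 (347°, 29 nmi): east 29 sin 347° = -6.52, north 29 cos 347° = 28.26
Leg 2 (032°, 30 nmi): east 30 sin 32° = 15.90, north 30 cos 32° = 25.44
Net north component: 53.70 nmi.

53.7 nmi north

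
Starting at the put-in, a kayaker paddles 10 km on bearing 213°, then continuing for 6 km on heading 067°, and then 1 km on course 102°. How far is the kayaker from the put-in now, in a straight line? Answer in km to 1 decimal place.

6.3 km

Leg 1 (213°, 10 km): east 10 sin 213° = -5.45, north 10 cos 213° = -8.39
Leg 2 (067°, 6 km): east 6 sin 67° = 5.52, north 6 cos 67° = 2.34
Leg 3 (102°, 1 km): east 1 sin 102° = 0.98, north 1 cos 102° = -0.21
Net: 1.05 east, -6.25 north. Distance = √((1.05)² + (-6.25)²) = 6.339 km.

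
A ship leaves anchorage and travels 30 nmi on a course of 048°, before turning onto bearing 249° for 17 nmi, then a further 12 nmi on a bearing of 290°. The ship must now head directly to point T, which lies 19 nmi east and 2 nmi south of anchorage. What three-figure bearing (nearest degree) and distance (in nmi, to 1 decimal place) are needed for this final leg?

130°, 31.2 nmi

Leg 1 (048°, 30 nmi): east 30 sin 48° = 22.29, north 30 cos 48° = 20.07
Leg 2 (249°, 17 nmi): east 17 sin 249° = -15.87, north 17 cos 249° = -6.09
Leg 3 (290°, 12 nmi): east 12 sin 290° = -11.28, north 12 cos 290° = 4.10
Current position: (-4.85, 18.09). Target: (19, -2). Remaining: Δeast = 23.85, Δnorth = -20.09.
Bearing = atan2(23.85, -20.09) mod 360° = 130.10°; distance = √((23.85)² + (-20.09)²) = 31.183 nmi.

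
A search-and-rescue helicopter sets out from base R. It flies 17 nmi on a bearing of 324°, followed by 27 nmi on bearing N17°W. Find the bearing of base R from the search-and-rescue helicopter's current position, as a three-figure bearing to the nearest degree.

156°

Leg 1 (324°, 17 nmi): east 17 sin 324° = -9.99, north 17 cos 324° = 13.75
Leg 2 (N17°W, 27 nmi): east 27 sin 343° = -7.89, north 27 cos 343° = 25.82
Net displacement: -17.89 east, 39.57 north. Direction back to start is (17.89, -39.57): bearing = atan2(17.89, -39.57) mod 360° = 155.68° ≈ 156°.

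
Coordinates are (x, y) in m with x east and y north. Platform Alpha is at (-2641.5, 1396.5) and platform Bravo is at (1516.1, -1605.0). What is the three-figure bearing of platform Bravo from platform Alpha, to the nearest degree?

Δeast = 1516.1 − -2641.5 = 4157.60; Δnorth = -1605.0 − 1396.5 = -3001.50.
Bearing = atan2(Δeast, Δnorth) mod 360° = 125.83° ≈ 126°.

126°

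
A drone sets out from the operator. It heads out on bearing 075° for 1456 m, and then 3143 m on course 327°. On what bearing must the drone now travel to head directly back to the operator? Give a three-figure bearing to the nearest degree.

174°

Leg 1 (075°, 1456 m): east 1456 sin 75° = 1406.39, north 1456 cos 75° = 376.84
Leg 2 (327°, 3143 m): east 3143 sin 327° = -1711.80, north 3143 cos 327° = 2635.94
Net displacement: -305.41 east, 3012.78 north. Direction back to start is (305.41, -3012.78): bearing = atan2(305.41, -3012.78) mod 360° = 174.21° ≈ 174°.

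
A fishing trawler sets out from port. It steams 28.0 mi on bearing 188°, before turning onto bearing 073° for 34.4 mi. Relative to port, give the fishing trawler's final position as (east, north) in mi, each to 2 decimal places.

Leg 1 (188°, 28.0 mi): east 28.0 sin 188° = -3.90, north 28.0 cos 188° = -27.73
Leg 2 (073°, 34.4 mi): east 34.4 sin 73° = 32.90, north 34.4 cos 73° = 10.06
Summing: 29.00 mi east, -17.67 mi north → (29.00, -17.67).

(29.00, -17.67)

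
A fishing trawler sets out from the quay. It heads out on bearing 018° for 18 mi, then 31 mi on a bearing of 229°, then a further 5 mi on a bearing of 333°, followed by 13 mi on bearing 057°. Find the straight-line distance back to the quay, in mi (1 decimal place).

Leg 1 (018°, 18 mi): east 18 sin 18° = 5.56, north 18 cos 18° = 17.12
Leg 2 (229°, 31 mi): east 31 sin 229° = -23.40, north 31 cos 229° = -20.34
Leg 3 (333°, 5 mi): east 5 sin 333° = -2.27, north 5 cos 333° = 4.46
Leg 4 (057°, 13 mi): east 13 sin 57° = 10.90, north 13 cos 57° = 7.08
Net: -9.20 east, 8.32 north. Distance = √((-9.20)² + (8.32)²) = 12.402 mi.

12.4 mi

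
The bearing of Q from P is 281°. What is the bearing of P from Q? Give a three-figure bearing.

Back-bearing = 281° − 180° = 101°.

101°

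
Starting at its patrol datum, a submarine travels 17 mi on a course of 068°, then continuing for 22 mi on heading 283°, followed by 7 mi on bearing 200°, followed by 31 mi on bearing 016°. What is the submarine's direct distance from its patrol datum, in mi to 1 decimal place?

Leg 1 (068°, 17 mi): east 17 sin 68° = 15.76, north 17 cos 68° = 6.37
Leg 2 (283°, 22 mi): east 22 sin 283° = -21.44, north 22 cos 283° = 4.95
Leg 3 (200°, 7 mi): east 7 sin 200° = -2.39, north 7 cos 200° = -6.58
Leg 4 (016°, 31 mi): east 31 sin 16° = 8.54, north 31 cos 16° = 29.80
Net: 0.48 east, 34.54 north. Distance = √((0.48)² + (34.54)²) = 34.542 mi.

34.5 mi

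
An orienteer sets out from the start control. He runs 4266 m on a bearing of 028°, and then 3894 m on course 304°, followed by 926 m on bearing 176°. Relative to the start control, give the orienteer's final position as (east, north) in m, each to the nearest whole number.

(-1161, 5020)

Leg 1 (028°, 4266 m): east 4266 sin 28° = 2002.77, north 4266 cos 28° = 3766.65
Leg 2 (304°, 3894 m): east 3894 sin 304° = -3228.27, north 3894 cos 304° = 2177.50
Leg 3 (176°, 926 m): east 926 sin 176° = 64.59, north 926 cos 176° = -923.74
Summing: -1160.91 m east, 5020.41 m north → (-1161, 5020).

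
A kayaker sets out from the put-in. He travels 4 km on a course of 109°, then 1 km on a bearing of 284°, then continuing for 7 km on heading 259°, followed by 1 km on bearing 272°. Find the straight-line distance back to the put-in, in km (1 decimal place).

Leg 1 (109°, 4 km): east 4 sin 109° = 3.78, north 4 cos 109° = -1.30
Leg 2 (284°, 1 km): east 1 sin 284° = -0.97, north 1 cos 284° = 0.24
Leg 3 (259°, 7 km): east 7 sin 259° = -6.87, north 7 cos 259° = -1.34
Leg 4 (272°, 1 km): east 1 sin 272° = -1.00, north 1 cos 272° = 0.03
Net: -5.06 east, -2.36 north. Distance = √((-5.06)² + (-2.36)²) = 5.583 km.

5.6 km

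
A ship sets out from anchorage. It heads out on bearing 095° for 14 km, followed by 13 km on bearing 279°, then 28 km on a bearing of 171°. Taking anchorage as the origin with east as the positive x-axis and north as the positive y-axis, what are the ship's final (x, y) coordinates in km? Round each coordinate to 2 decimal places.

Leg 1 (095°, 14 km): east 14 sin 95° = 13.95, north 14 cos 95° = -1.22
Leg 2 (279°, 13 km): east 13 sin 279° = -12.84, north 13 cos 279° = 2.03
Leg 3 (171°, 28 km): east 28 sin 171° = 4.38, north 28 cos 171° = -27.66
Summing: 5.49 km east, -26.84 km north → (5.49, -26.84).

(5.49, -26.84)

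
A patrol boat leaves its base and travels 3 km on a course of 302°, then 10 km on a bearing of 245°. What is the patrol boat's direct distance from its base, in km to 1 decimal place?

11.9 km

Leg 1 (302°, 3 km): east 3 sin 302° = -2.54, north 3 cos 302° = 1.59
Leg 2 (245°, 10 km): east 10 sin 245° = -9.06, north 10 cos 245° = -4.23
Net: -11.61 east, -2.64 north. Distance = √((-11.61)² + (-2.64)²) = 11.903 km.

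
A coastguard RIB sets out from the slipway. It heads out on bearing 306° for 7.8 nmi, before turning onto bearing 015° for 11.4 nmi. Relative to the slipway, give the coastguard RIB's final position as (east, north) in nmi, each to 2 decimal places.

(-3.36, 15.60)

Leg 1 (306°, 7.8 nmi): east 7.8 sin 306° = -6.31, north 7.8 cos 306° = 4.58
Leg 2 (015°, 11.4 nmi): east 11.4 sin 15° = 2.95, north 11.4 cos 15° = 11.01
Summing: -3.36 nmi east, 15.60 nmi north → (-3.36, 15.60).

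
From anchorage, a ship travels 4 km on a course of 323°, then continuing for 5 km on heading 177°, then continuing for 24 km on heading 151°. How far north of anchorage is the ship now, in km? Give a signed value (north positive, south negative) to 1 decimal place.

Leg 1 (323°, 4 km): east 4 sin 323° = -2.41, north 4 cos 323° = 3.19
Leg 2 (177°, 5 km): east 5 sin 177° = 0.26, north 5 cos 177° = -4.99
Leg 3 (151°, 24 km): east 24 sin 151° = 11.64, north 24 cos 151° = -20.99
Net north component: -22.79 km.

-22.8 km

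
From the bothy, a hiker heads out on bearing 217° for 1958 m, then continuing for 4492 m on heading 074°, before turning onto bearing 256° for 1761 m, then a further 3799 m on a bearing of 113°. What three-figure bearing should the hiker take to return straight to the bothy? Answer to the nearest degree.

294°

Leg 1 (217°, 1958 m): east 1958 sin 217° = -1178.35, north 1958 cos 217° = -1563.73
Leg 2 (074°, 4492 m): east 4492 sin 74° = 4317.99, north 4492 cos 74° = 1238.16
Leg 3 (256°, 1761 m): east 1761 sin 256° = -1708.69, north 1761 cos 256° = -426.02
Leg 4 (113°, 3799 m): east 3799 sin 113° = 3497.00, north 3799 cos 113° = -1484.39
Net displacement: 4927.94 east, -2235.98 north. Direction back to start is (-4927.94, 2235.98): bearing = atan2(-4927.94, 2235.98) mod 360° = 294.41° ≈ 294°.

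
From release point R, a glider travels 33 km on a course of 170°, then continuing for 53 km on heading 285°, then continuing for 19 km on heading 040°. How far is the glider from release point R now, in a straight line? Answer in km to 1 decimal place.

Leg 1 (170°, 33 km): east 33 sin 170° = 5.73, north 33 cos 170° = -32.50
Leg 2 (285°, 53 km): east 53 sin 285° = -51.19, north 53 cos 285° = 13.72
Leg 3 (040°, 19 km): east 19 sin 40° = 12.21, north 19 cos 40° = 14.55
Net: -33.25 east, -4.23 north. Distance = √((-33.25)² + (-4.23)²) = 33.518 km.

33.5 km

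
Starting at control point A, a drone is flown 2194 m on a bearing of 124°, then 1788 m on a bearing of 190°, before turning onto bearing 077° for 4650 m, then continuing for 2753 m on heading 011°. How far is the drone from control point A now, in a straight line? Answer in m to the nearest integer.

Leg 1 (124°, 2194 m): east 2194 sin 124° = 1818.91, north 2194 cos 124° = -1226.87
Leg 2 (190°, 1788 m): east 1788 sin 190° = -310.48, north 1788 cos 190° = -1760.84
Leg 3 (077°, 4650 m): east 4650 sin 77° = 4530.82, north 4650 cos 77° = 1046.02
Leg 4 (011°, 2753 m): east 2753 sin 11° = 525.30, north 2753 cos 11° = 2702.42
Net: 6564.54 east, 760.74 north. Distance = √((6564.54)² + (760.74)²) = 6608.476 m.

6608 m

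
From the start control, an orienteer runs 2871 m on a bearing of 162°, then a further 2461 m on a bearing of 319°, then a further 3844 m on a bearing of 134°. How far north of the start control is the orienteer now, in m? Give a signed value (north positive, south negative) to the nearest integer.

Leg 1 (162°, 2871 m): east 2871 sin 162° = 887.19, north 2871 cos 162° = -2730.48
Leg 2 (319°, 2461 m): east 2461 sin 319° = -1614.56, north 2461 cos 319° = 1857.34
Leg 3 (134°, 3844 m): east 3844 sin 134° = 2765.14, north 3844 cos 134° = -2670.27
Net north component: -3543.41 m.

-3543 m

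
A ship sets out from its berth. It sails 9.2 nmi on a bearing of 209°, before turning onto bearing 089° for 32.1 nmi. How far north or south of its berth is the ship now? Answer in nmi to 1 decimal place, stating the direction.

7.5 nmi south

Leg 1 (209°, 9.2 nmi): east 9.2 sin 209° = -4.46, north 9.2 cos 209° = -8.05
Leg 2 (089°, 32.1 nmi): east 32.1 sin 89° = 32.10, north 32.1 cos 89° = 0.56
Net north component: -7.49 nmi.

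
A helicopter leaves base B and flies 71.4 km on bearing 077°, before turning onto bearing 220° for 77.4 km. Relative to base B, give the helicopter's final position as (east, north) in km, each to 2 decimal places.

Leg 1 (077°, 71.4 km): east 71.4 sin 77° = 69.57, north 71.4 cos 77° = 16.06
Leg 2 (220°, 77.4 km): east 77.4 sin 220° = -49.75, north 77.4 cos 220° = -59.29
Summing: 19.82 km east, -43.23 km north → (19.82, -43.23).

(19.82, -43.23)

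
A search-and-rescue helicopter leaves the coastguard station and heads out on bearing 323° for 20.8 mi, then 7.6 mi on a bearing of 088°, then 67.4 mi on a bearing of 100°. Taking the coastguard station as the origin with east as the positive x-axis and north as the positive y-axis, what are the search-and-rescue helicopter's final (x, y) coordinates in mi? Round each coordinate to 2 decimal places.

(61.45, 5.17)

Leg 1 (323°, 20.8 mi): east 20.8 sin 323° = -12.52, north 20.8 cos 323° = 16.61
Leg 2 (088°, 7.6 mi): east 7.6 sin 88° = 7.60, north 7.6 cos 88° = 0.27
Leg 3 (100°, 67.4 mi): east 67.4 sin 100° = 66.38, north 67.4 cos 100° = -11.70
Summing: 61.45 mi east, 5.17 mi north → (61.45, 5.17).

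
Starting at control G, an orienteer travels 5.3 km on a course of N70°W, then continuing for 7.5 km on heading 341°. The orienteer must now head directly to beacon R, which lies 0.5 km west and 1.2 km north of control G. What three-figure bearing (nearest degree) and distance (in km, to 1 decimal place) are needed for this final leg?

138°, 10.4 km

Leg 1 (N70°W, 5.3 km): east 5.3 sin 290° = -4.98, north 5.3 cos 290° = 1.81
Leg 2 (341°, 7.5 km): east 7.5 sin 341° = -2.44, north 7.5 cos 341° = 7.09
Current position: (-7.42, 8.90). Target: (-0.5, 1.2). Remaining: Δeast = 6.92, Δnorth = -7.70.
Bearing = atan2(6.92, -7.70) mod 360° = 138.06°; distance = √((6.92)² + (-7.70)²) = 10.357 km.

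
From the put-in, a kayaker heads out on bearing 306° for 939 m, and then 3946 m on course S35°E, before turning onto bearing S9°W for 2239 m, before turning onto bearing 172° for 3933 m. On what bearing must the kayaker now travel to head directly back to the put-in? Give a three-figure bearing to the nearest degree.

349°

Leg 1 (306°, 939 m): east 939 sin 306° = -759.67, north 939 cos 306° = 551.93
Leg 2 (S35°E, 3946 m): east 3946 sin 145° = 2263.33, north 3946 cos 145° = -3232.37
Leg 3 (S9°W, 2239 m): east 2239 sin 189° = -350.26, north 2239 cos 189° = -2211.43
Leg 4 (172°, 3933 m): east 3933 sin 172° = 547.37, north 3933 cos 172° = -3894.72
Net displacement: 1700.78 east, -8786.60 north. Direction back to start is (-1700.78, 8786.60): bearing = atan2(-1700.78, 8786.60) mod 360° = 349.05° ≈ 349°.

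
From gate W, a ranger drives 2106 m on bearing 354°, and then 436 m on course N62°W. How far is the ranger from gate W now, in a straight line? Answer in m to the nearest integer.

2377 m

Leg 1 (354°, 2106 m): east 2106 sin 354° = -220.14, north 2106 cos 354° = 2094.46
Leg 2 (N62°W, 436 m): east 436 sin 298° = -384.97, north 436 cos 298° = 204.69
Net: -605.10 east, 2299.15 north. Distance = √((-605.10)² + (2299.15)²) = 2377.446 m.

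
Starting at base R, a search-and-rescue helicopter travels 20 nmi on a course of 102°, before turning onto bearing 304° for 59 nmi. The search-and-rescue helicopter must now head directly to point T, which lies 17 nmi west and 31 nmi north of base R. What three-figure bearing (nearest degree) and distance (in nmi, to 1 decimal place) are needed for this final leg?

Leg 1 (102°, 20 nmi): east 20 sin 102° = 19.56, north 20 cos 102° = -4.16
Leg 2 (304°, 59 nmi): east 59 sin 304° = -48.91, north 59 cos 304° = 32.99
Current position: (-29.35, 28.83). Target: (-17, 31). Remaining: Δeast = 12.35, Δnorth = 2.17.
Bearing = atan2(12.35, 2.17) mod 360° = 80.05°; distance = √((12.35)² + (2.17)²) = 12.539 nmi.

080°, 12.5 nmi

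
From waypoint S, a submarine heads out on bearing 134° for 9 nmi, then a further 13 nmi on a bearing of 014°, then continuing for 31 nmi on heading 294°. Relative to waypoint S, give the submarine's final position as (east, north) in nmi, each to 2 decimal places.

(-18.70, 18.97)

Leg 1 (134°, 9 nmi): east 9 sin 134° = 6.47, north 9 cos 134° = -6.25
Leg 2 (014°, 13 nmi): east 13 sin 14° = 3.14, north 13 cos 14° = 12.61
Leg 3 (294°, 31 nmi): east 31 sin 294° = -28.32, north 31 cos 294° = 12.61
Summing: -18.70 nmi east, 18.97 nmi north → (-18.70, 18.97).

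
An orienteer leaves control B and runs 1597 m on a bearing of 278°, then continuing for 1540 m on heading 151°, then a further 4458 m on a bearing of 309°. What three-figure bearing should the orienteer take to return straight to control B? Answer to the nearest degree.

111°

Leg 1 (278°, 1597 m): east 1597 sin 278° = -1581.46, north 1597 cos 278° = 222.26
Leg 2 (151°, 1540 m): east 1540 sin 151° = 746.61, north 1540 cos 151° = -1346.91
Leg 3 (309°, 4458 m): east 4458 sin 309° = -3464.52, north 4458 cos 309° = 2805.51
Net displacement: -4299.37 east, 1680.86 north. Direction back to start is (4299.37, -1680.86): bearing = atan2(4299.37, -1680.86) mod 360° = 111.35° ≈ 111°.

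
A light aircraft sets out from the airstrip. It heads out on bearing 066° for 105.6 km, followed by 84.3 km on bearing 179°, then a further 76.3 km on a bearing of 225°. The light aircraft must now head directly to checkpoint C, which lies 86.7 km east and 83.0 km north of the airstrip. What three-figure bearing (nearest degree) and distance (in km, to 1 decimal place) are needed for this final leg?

013°, 183.3 km

Leg 1 (066°, 105.6 km): east 105.6 sin 66° = 96.47, north 105.6 cos 66° = 42.95
Leg 2 (179°, 84.3 km): east 84.3 sin 179° = 1.47, north 84.3 cos 179° = -84.29
Leg 3 (225°, 76.3 km): east 76.3 sin 225° = -53.95, north 76.3 cos 225° = -53.95
Current position: (43.99, -95.29). Target: (86.7, 83.0). Remaining: Δeast = 42.71, Δnorth = 178.29.
Bearing = atan2(42.71, 178.29) mod 360° = 13.47°; distance = √((42.71)² + (178.29)²) = 183.333 km.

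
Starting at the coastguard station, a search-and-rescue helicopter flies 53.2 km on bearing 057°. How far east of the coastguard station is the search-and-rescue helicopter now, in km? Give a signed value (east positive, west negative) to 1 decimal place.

44.6 km

Leg 1 (057°, 53.2 km): east 53.2 sin 57° = 44.62, north 53.2 cos 57° = 28.97
Net east component: 44.62 km.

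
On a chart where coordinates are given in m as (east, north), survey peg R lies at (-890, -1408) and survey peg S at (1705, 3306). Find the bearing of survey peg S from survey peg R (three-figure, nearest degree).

Δeast = 1705 − -890 = 2595.00; Δnorth = 3306 − -1408 = 4714.00.
Bearing = atan2(Δeast, Δnorth) mod 360° = 28.83° ≈ 029°.

029°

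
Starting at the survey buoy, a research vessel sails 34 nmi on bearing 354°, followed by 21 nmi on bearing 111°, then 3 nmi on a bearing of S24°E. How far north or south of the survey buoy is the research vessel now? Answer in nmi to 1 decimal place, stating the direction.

23.5 nmi north

Leg 1 (354°, 34 nmi): east 34 sin 354° = -3.55, north 34 cos 354° = 33.81
Leg 2 (111°, 21 nmi): east 21 sin 111° = 19.61, north 21 cos 111° = -7.53
Leg 3 (S24°E, 3 nmi): east 3 sin 156° = 1.22, north 3 cos 156° = -2.74
Net north component: 23.55 nmi.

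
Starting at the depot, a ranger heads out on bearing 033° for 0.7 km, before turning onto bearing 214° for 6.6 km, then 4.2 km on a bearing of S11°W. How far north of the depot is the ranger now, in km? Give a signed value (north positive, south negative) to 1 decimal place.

-9.0 km

Leg 1 (033°, 0.7 km): east 0.7 sin 33° = 0.38, north 0.7 cos 33° = 0.59
Leg 2 (214°, 6.6 km): east 6.6 sin 214° = -3.69, north 6.6 cos 214° = -5.47
Leg 3 (S11°W, 4.2 km): east 4.2 sin 191° = -0.80, north 4.2 cos 191° = -4.12
Net north component: -9.01 km.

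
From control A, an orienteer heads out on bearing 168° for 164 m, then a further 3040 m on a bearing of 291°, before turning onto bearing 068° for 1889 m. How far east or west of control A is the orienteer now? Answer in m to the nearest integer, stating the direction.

Leg 1 (168°, 164 m): east 164 sin 168° = 34.10, north 164 cos 168° = -160.42
Leg 2 (291°, 3040 m): east 3040 sin 291° = -2838.08, north 3040 cos 291° = 1089.44
Leg 3 (068°, 1889 m): east 1889 sin 68° = 1751.45, north 1889 cos 68° = 707.63
Net east component: -1052.54 m.

1053 m west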